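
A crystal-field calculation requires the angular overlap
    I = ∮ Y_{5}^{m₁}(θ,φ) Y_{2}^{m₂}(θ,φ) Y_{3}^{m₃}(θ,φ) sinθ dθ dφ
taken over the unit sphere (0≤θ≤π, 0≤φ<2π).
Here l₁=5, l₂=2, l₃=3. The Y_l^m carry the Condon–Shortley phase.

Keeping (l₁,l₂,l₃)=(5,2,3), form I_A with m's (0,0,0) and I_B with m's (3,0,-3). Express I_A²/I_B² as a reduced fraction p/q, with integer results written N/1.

l's match ⇒ only the (l;m) 3-j factors differ between A and B.
A: triangle coeff Δ(5,2,3) = 1/2310; Σ_t [2,2]: t=2:+1/144 = 1/144; (3j)²=10/231 [(5 2 3; 0 0 0)], sign=-1
B: triangle coeff Δ(5,2,3) = 1/2310; Σ_t [2,2]: t=2:+1/2880 = 1/2880; (3j)²=2/165 [(5 2 3; 3 0 -3)], sign=+1
I_A²/I_B² = (10/231)/(2/165) = 25/7

25/7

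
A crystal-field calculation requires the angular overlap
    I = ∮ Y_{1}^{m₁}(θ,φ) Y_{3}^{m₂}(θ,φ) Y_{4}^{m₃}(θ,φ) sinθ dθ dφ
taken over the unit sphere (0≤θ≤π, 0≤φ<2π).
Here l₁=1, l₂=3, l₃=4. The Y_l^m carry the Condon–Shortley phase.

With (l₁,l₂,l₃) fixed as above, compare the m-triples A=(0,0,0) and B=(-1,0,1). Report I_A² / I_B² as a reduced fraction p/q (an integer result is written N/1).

l's match ⇒ only the (l;m) 3-j factors differ between A and B.
A: triangle coeff Δ(1,3,4) = 1/252; Σ_t [0,0]: t=0:+1/36 = 1/36; (3j)²=4/63 [(1 3 4; 0 0 0)], sign=+1
B: triangle coeff Δ(1,3,4) = 1/252; Σ_t [0,0]: t=0:+1/72 = 1/72; (3j)²=5/126 [(1 3 4; -1 0 1)], sign=-1
I_A²/I_B² = (4/63)/(5/126) = 8/5

8/5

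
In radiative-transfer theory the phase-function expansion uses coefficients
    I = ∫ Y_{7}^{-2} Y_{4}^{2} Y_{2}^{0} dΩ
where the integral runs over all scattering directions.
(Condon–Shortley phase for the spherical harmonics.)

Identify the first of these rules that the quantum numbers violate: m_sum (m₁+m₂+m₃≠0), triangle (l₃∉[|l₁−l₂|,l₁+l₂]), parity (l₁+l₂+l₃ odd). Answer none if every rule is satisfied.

triangle

m₁+m₂+m₃ = -2 + 2 + 0 = 0  ✓
triangle: |7−4|=3 ≤ l₃=2 ≤ 7+4=11  ✗
parity: l₁+l₂+l₃ = 13 is odd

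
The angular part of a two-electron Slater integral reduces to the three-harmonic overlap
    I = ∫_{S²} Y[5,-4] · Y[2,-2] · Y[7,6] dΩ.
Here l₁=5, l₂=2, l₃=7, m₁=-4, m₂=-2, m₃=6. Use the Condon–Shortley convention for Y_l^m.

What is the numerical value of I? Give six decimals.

Checks pass: Σm=0; 14 even; l₃=7∈[3,7].
(2·5+1)(2·2+1)(2·7+1) = 825
Δ: 0! 10! 4! / 15! → 1/15015
sum: t=0:+1/57600 = 1/57600
3j²(5 2 7; 0 0 0) = Δ·Π!·Σ² = 21/715  (sign -1)
sum: t=0:+1/8709120 = 1/8709120
3j²(5 2 7; -4 -2 6) = Δ·Π!·Σ² = 1/21  (sign -1)
combine: 4πI² = 825·21/715·1/21 = 15/13
take √, sign +1: I = 0.30301841

0.303018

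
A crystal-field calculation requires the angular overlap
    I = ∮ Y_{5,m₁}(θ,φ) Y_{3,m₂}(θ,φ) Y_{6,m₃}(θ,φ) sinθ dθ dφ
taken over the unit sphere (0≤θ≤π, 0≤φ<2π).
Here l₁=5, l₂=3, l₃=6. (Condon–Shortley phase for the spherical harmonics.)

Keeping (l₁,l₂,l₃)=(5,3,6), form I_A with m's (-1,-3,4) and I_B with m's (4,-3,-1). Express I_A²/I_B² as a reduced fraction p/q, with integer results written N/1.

7/1

Shared (l₁,l₂,l₃)=(5,3,6): N and (l;000)² cancel in I_A²/I_B².
A: Δ = 2!·8!·4!/15! = 1/675675; Racah Σ t=0..0: t=0:+1/69120 = 1/69120; ⇒ 3j(5 3 6; -1 -3 4)² = 4/143, sgn +1
B: Δ = 2!·8!·4!/15! = 1/675675; Racah Σ t=0..0: t=0:+1/241920 = 1/241920; ⇒ 3j(5 3 6; 4 -3 -1)² = 4/1001, sgn -1
I_A²/I_B² = (4/143)/(4/1001) = 7/1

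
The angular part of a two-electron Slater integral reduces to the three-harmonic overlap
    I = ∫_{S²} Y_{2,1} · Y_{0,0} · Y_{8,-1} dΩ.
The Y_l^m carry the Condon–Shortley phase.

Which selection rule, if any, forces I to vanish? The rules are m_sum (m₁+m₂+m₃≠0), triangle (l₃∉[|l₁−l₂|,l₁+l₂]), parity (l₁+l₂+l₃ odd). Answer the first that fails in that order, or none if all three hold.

azimuthal sum: 1 + 0 − 1 = 0  ✓
2 ≤ 8 ≤ 2 (triangle on l)  ✗
L = 2 + 0 + 8 = 10 (even)

triangle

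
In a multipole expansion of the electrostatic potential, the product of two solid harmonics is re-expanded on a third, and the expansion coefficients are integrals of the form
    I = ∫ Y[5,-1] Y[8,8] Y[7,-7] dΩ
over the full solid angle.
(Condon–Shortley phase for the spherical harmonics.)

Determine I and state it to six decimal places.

Rules hold: Σm=0, L=20 even, 3≤7≤13.
N = 11·17·15 = 2805
Δ = 6!·4!·10!/21! = 1/814773960
Racah Σ t=1..5: t=1:−1/87091200 t=2:+1/4976640 t=3:−1/2073600 t=4:+1/4976640 t=5:−1/87091200 = -1/9676800
⇒ 3j(5 8 7; 0 0 0)² = 360/46189, sgn +1
Racah Σ t=6..6: t=6:+1/62705664000 = 1/62705664000
⇒ 3j(5 8 7; -1 8 -7)² = 143/14535, sgn +1
4πI² = N·(3j₀)²·(3jₘ)² = 1320/6137
I = +1·√(0.215089/4π) = 0.13082898

0.130829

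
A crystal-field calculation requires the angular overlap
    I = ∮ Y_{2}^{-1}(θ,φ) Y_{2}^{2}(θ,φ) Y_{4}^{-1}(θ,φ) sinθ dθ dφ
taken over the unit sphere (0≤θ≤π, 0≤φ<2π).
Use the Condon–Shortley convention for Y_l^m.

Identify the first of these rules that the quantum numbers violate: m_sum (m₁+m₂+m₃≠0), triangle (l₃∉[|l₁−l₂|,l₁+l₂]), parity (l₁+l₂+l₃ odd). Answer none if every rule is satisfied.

azimuthal sum: -1 + 2 − 1 = 0  ✓
0 ≤ 4 ≤ 4 (triangle on l)  ✓
L = 2 + 2 + 4 = 8 (even)  ✓

none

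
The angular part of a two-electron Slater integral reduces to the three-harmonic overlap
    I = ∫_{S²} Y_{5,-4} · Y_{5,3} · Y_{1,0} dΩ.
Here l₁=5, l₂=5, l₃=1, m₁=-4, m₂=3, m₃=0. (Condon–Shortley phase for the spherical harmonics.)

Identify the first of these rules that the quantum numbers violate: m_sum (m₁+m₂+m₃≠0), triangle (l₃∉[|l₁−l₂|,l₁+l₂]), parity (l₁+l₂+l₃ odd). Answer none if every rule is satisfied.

m_sum

azimuthal sum: -4 + 3 + 0 = -1  ✗
0 ≤ 1 ≤ 10 (triangle on l)
L = 5 + 5 + 1 = 11 (odd)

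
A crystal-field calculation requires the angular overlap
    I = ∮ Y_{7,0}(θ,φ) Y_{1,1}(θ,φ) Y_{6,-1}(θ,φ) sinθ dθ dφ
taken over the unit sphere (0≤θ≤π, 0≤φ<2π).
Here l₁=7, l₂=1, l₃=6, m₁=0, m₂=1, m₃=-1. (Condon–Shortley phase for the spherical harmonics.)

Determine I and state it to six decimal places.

m-sum 0 ✓  L=14 even ✓  6≤6≤8 ✓
Π(2lᵢ+1) = 15×3×13 = 585
triangle coeff Δ(7,1,6) = 1/1365
Σ_t [1,1]: t=1:−1/518400 = -1/518400
(3j)²=7/195 [(7 1 6; 0 0 0)], sign=-1
Σ_t [2,2]: t=2:+1/1209600 = 1/1209600
(3j)²=1/65 [(7 1 6; 0 1 -1)], sign=-1
⇒ 4πI² = 21/65
I = (+1)√(21/65/(4π)) = 0.16034227

0.160342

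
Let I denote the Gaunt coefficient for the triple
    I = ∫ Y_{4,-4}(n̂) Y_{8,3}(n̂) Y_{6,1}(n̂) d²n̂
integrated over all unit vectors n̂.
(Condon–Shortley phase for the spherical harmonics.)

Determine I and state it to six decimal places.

0.141966

Checks pass: Σm=0; 18 even; l₃=6∈[4,12].
(2·4+1)(2·8+1)(2·6+1) = 1989
Δ: 6! 2! 10! / 19! → 1/23279256
sum: t=2:+1/1658880 t=3:−1/518400 t=4:+1/1658880 = -1/1382400
3j²(4 8 6; 0 0 0) = Δ·Π!·Σ² = 504/46189  (sign -1)
sum: t=6:+1/20736000 = 1/20736000
3j²(4 8 6; -4 3 1) = Δ·Π!·Σ² = 49/4199  (sign -1)
combine: 4πI² = 1989·504/46189·49/4199 = 222264/877591
take √, sign +1: I = 0.14196574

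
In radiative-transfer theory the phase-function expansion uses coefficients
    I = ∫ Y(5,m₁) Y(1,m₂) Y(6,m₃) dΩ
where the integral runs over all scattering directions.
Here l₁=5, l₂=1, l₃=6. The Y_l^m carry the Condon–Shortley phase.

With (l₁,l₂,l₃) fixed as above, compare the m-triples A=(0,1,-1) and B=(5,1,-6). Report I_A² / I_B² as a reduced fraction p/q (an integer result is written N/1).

7/22

Same 5,1,6: normalisation and zero-m 3j drop out of the ratio.
A: Δ: 0! 10! 2! / 13! → 1/858; sum: t=0:+1/28800 = 1/28800; 3j²(5 1 6; 0 1 -1) = Δ·Π!·Σ² = 7/286  (sign -1)
B: Δ: 0! 10! 2! / 13! → 1/858; sum: t=0:+1/7257600 = 1/7257600; 3j²(5 1 6; 5 1 -6) = Δ·Π!·Σ² = 1/13  (sign +1)
I_A²/I_B² = (7/286)/(1/13) = 7/22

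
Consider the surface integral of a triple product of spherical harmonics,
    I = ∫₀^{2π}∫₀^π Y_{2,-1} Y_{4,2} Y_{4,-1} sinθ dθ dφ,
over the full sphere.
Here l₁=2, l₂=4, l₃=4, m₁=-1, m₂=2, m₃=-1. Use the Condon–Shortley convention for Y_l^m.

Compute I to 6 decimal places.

m-sum 0 ✓  L=10 even ✓  2≤4≤6 ✓
Π(2lᵢ+1) = 5×9×9 = 405
triangle coeff Δ(2,4,4) = 1/13860
Σ_t [0,2]: t=0:+1/192 t=1:−1/36 t=2:+1/192 = -5/288
(3j)²=20/693 [(2 4 4; 0 0 0)], sign=-1
Σ_t [1,2]: t=1:−1/240 t=2:+1/96 = 1/160
(3j)²=27/1540 [(2 4 4; -1 2 -1)], sign=-1
⇒ 4πI² = 1215/5929
I = (+1)√(1215/5929/(4π)) = 0.12770047

0.127700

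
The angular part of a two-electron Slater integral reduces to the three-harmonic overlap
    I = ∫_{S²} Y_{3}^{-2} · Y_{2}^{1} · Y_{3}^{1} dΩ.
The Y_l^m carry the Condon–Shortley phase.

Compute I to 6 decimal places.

m-sum 0 ✓  L=8 even ✓  1≤3≤5 ✓
Π(2lᵢ+1) = 7×5×7 = 245
triangle coeff Δ(3,2,3) = 1/3780
Σ_t [0,2]: t=0:+1/24 t=1:−1/4 t=2:+1/24 = -1/6
(3j)²=4/105 [(3 2 3; 0 0 0)], sign=+1
Σ_t [1,2]: t=1:−1/48 t=2:+1/12 = 1/16
(3j)²=1/28 [(3 2 3; -2 1 1)], sign=+1
⇒ 4πI² = 1/3
I = (+1)√(1/3/(4π)) = 0.16286750

0.162868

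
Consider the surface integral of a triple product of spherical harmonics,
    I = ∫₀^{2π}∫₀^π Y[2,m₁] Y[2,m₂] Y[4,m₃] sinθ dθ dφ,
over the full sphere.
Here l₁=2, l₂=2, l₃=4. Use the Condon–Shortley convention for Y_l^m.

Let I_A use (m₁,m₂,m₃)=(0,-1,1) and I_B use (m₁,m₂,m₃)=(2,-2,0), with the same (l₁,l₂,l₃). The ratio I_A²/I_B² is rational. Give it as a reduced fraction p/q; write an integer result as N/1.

30/1

l's match ⇒ only the (l;m) 3-j factors differ between A and B.
A: triangle coeff Δ(2,2,4) = 1/630; Σ_t [0,0]: t=0:+1/24 = 1/24; (3j)²=1/21 [(2 2 4; 0 -1 1)], sign=-1
B: triangle coeff Δ(2,2,4) = 1/630; Σ_t [0,0]: t=0:+1/576 = 1/576; (3j)²=1/630 [(2 2 4; 2 -2 0)], sign=+1
I_A²/I_B² = (1/21)/(1/630) = 30/1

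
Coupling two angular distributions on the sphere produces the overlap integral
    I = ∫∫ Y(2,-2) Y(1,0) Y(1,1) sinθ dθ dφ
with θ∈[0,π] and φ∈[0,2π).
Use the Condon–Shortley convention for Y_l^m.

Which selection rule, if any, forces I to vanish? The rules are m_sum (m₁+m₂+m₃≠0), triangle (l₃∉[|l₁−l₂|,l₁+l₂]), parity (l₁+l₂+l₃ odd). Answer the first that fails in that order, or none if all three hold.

m_sum

Σmᵢ = -1  ✗
l₃∈[|l₁−l₂|,l₁+l₂]=[1,3], have l₃=1
Σlᵢ = 4 ⇒ even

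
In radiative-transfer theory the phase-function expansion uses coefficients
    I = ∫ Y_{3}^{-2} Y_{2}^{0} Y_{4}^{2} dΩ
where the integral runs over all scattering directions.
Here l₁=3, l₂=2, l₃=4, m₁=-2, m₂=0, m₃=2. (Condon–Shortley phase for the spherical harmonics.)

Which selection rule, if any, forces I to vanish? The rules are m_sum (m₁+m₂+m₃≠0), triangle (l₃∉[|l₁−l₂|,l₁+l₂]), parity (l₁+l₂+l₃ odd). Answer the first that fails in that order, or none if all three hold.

parity

m₁+m₂+m₃ = -2 + 0 + 2 = 0  ✓
triangle: |3−2|=1 ≤ l₃=4 ≤ 3+2=5  ✓
parity: l₁+l₂+l₃ = 9 is odd  ✗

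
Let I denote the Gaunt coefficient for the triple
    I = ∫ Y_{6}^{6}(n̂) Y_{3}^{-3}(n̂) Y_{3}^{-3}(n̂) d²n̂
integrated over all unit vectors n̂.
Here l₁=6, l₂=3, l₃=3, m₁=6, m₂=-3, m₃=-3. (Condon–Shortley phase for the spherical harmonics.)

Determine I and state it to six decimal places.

Rules hold: Σm=0, L=12 even, 3≤3≤9.
N = 13·7·7 = 637
Δ = 6!·6!·0!/13! = 1/12012
Racah Σ t=3..3: t=3:−1/1296 = -1/1296
⇒ 3j(6 3 3; 0 0 0)² = 100/3003, sgn +1
Racah Σ t=0..0: t=0:+1/518400 = 1/518400
⇒ 3j(6 3 3; 6 -3 -3)² = 1/13, sgn +1
4πI² = N·(3j₀)²·(3jₘ)² = 700/429
I = +1·√(1.6317/4π) = 0.36034246

0.360342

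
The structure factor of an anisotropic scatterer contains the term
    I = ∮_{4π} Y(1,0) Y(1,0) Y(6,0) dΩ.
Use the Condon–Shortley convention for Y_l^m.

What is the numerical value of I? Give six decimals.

0.000000

l₃=6 ∉ [0,2] — triangle fails ⇒ I = 0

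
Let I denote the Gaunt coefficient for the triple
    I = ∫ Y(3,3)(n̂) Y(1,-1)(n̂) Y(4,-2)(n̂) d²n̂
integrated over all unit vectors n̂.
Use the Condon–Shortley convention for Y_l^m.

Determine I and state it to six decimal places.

0.061558

Checks pass: Σm=0; 8 even; l₃=4∈[2,4].
(2·3+1)(2·1+1)(2·4+1) = 189
Δ: 0! 6! 2! / 9! → 1/252
sum: t=0:+1/36 = 1/36
3j²(3 1 4; 0 0 0) = Δ·Π!·Σ² = 4/63  (sign +1)
sum: t=0:+1/1440 = 1/1440
3j²(3 1 4; 3 -1 -2) = Δ·Π!·Σ² = 1/252  (sign +1)
combine: 4πI² = 189·4/63·1/252 = 1/21
take √, sign +1: I = 0.06155813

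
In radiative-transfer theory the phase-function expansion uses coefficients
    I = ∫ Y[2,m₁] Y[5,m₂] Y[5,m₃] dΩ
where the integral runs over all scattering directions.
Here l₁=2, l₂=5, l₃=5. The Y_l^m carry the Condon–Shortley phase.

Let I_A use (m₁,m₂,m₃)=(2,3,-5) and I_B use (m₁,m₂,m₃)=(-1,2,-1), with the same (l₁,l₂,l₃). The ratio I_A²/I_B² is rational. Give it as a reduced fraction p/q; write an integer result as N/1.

Same 2,5,5: normalisation and zero-m 3j drop out of the ratio.
A: Δ: 2! 2! 8! / 13! → 1/38610; sum: t=0:+1/161280 = 1/161280; 3j²(2 5 5; 2 3 -5) = Δ·Π!·Σ² = 1/143  (sign +1)
B: Δ: 2! 2! 8! / 13! → 1/38610; sum: t=1:−1/2880 t=2:+1/1440 = 1/2880; 3j²(2 5 5; -1 2 -1) = Δ·Π!·Σ² = 7/715  (sign +1)
I_A²/I_B² = (1/143)/(7/715) = 5/7

5/7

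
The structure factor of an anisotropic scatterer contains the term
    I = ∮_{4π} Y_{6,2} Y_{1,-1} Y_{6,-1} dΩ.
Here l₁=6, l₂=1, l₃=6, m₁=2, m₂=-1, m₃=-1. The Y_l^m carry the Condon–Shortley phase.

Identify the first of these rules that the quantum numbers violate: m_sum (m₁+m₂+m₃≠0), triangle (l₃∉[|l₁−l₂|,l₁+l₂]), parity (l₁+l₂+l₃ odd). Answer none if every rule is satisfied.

m₁+m₂+m₃ = 2 − 1 − 1 = 0  ✓
triangle: |6−1|=5 ≤ l₃=6 ≤ 6+1=7  ✓
parity: l₁+l₂+l₃ = 13 is odd  ✗

parity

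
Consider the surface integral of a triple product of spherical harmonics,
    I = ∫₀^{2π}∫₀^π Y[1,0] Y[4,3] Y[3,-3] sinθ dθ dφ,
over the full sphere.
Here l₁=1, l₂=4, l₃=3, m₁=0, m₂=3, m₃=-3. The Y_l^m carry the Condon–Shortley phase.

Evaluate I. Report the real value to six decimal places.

-0.162868

Checks pass: Σm=0; 8 even; l₃=3∈[3,5].
(2·1+1)(2·4+1)(2·3+1) = 189
Δ: 2! 0! 6! / 9! → 1/252
sum: t=1:−1/36 = -1/36
3j²(1 4 3; 0 0 0) = Δ·Π!·Σ² = 4/63  (sign +1)
sum: t=1:−1/720 = -1/720
3j²(1 4 3; 0 3 -3) = Δ·Π!·Σ² = 1/36  (sign -1)
combine: 4πI² = 189·4/63·1/36 = 1/3
take √, sign -1: I = -0.16286750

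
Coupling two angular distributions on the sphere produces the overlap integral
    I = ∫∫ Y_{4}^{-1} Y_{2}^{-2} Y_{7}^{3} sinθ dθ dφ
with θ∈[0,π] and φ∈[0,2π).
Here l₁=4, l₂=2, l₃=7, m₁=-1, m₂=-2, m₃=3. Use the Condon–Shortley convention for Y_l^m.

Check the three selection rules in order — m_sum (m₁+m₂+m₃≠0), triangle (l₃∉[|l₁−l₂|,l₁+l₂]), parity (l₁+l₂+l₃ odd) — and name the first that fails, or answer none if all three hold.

Σmᵢ = 0  ✓
l₃∈[|l₁−l₂|,l₁+l₂]=[2,6], have l₃=7  ✗
Σlᵢ = 13 ⇒ odd

triangle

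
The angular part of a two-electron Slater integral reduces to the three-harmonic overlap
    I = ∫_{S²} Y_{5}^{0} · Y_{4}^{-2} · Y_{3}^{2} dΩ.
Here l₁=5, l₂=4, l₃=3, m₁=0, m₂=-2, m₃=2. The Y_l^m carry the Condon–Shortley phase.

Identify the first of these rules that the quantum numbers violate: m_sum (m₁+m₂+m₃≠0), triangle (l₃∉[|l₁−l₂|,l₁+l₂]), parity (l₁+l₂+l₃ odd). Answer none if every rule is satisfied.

azimuthal sum: 0 − 2 + 2 = 0  ✓
1 ≤ 3 ≤ 9 (triangle on l)  ✓
L = 5 + 4 + 3 = 12 (even)  ✓

none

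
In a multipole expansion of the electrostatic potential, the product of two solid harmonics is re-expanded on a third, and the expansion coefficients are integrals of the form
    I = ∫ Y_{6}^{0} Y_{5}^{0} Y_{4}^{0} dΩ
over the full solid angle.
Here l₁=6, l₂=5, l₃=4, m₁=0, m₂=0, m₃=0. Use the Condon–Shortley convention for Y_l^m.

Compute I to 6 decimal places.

0.000000

Σlᵢ=15 odd — θ-integrand is odd under cosθ→−cosθ; I=0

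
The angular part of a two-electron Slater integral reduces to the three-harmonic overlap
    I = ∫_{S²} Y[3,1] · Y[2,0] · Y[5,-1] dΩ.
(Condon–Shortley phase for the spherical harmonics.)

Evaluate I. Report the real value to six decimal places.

m-sum 0 ✓  L=10 even ✓  1≤5≤5 ✓
Π(2lᵢ+1) = 7×5×11 = 385
triangle coeff Δ(3,2,5) = 1/2310
Σ_t [0,0]: t=0:+1/144 = 1/144
(3j)²=10/231 [(3 2 5; 0 0 0)], sign=-1
Σ_t [0,0]: t=0:+1/192 = 1/192
(3j)²=3/77 [(3 2 5; 1 0 -1)], sign=+1
⇒ 4πI² = 50/77
I = (-1)√(50/77/(4π)) = -0.22731846

-0.227318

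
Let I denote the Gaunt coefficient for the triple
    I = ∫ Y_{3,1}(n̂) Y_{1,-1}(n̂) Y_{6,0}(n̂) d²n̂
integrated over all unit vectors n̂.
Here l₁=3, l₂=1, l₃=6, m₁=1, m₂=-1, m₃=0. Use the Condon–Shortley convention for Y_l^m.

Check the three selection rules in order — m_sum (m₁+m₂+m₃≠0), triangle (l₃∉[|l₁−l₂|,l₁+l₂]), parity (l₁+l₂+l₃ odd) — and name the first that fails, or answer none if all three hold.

triangle

m₁+m₂+m₃ = 1 − 1 + 0 = 0  ✓
triangle: |3−1|=2 ≤ l₃=6 ≤ 3+1=4  ✗
parity: l₁+l₂+l₃ = 10 is even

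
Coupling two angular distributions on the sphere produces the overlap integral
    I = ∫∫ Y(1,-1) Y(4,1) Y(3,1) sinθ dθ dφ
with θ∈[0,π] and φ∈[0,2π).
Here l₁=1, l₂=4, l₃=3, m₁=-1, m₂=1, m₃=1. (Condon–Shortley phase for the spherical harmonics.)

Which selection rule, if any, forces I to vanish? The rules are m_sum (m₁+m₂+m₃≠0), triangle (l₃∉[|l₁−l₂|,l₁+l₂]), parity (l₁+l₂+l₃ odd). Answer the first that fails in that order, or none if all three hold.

Σmᵢ = 1  ✗
l₃∈[|l₁−l₂|,l₁+l₂]=[3,5], have l₃=3
Σlᵢ = 8 ⇒ even

m_sum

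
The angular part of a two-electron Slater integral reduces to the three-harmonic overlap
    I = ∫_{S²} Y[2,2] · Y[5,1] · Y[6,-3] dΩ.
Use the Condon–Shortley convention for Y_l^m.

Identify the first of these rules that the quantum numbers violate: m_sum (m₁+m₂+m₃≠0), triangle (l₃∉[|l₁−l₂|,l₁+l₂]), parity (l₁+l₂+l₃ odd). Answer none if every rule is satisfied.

parity

azimuthal sum: 2 + 1 − 3 = 0  ✓
3 ≤ 6 ≤ 7 (triangle on l)  ✓
L = 2 + 5 + 6 = 13 (odd)  ✗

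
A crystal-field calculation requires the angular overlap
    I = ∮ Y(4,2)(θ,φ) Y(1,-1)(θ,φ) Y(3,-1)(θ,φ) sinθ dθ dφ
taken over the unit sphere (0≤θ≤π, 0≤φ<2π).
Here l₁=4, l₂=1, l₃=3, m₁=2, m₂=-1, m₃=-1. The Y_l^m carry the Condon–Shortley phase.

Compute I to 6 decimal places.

Checks pass: Σm=0; 8 even; l₃=3∈[3,5].
(2·4+1)(2·1+1)(2·3+1) = 189
Δ: 2! 6! 0! / 9! → 1/252
sum: t=1:−1/36 = -1/36
3j²(4 1 3; 0 0 0) = Δ·Π!·Σ² = 4/63  (sign +1)
sum: t=0:+1/96 = 1/96
3j²(4 1 3; 2 -1 -1) = Δ·Π!·Σ² = 5/84  (sign +1)
combine: 4πI² = 189·4/63·5/84 = 5/7
take √, sign +1: I = 0.23841361

0.238414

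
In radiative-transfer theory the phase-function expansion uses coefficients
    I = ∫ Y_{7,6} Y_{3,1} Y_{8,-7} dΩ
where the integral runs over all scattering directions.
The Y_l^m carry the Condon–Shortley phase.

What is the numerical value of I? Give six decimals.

m-sum 0 ✓  L=18 even ✓  4≤8≤10 ✓
Π(2lᵢ+1) = 15×7×17 = 1785
triangle coeff Δ(7,3,8) = 1/5290740
Σ_t [0,2]: t=0:+1/7257600 t=1:−1/2073600 t=2:+1/7257600 = -1/4838400
(3j)²=252/20995 [(7 3 8; 0 0 0)], sign=-1
Σ_t [0,1]: t=0:+1/1916006400 t=1:−1/2874009600 = 1/5748019200
(3j)²=13/5814 [(7 3 8; 6 1 -7)], sign=-1
⇒ 4πI² = 294/6137
I = (+1)√(294/6137/(4π)) = 0.06174342

0.061743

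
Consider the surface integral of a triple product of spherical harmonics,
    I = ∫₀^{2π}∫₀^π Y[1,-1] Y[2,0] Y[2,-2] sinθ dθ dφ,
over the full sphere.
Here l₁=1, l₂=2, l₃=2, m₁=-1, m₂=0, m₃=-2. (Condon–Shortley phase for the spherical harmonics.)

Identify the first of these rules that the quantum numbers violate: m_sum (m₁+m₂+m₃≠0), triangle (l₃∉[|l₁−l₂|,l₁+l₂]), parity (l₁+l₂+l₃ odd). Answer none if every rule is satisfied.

m₁+m₂+m₃ = -1 + 0 − 2 = -3  ✗
triangle: |1−2|=1 ≤ l₃=2 ≤ 1+2=3
parity: l₁+l₂+l₃ = 5 is odd

m_sum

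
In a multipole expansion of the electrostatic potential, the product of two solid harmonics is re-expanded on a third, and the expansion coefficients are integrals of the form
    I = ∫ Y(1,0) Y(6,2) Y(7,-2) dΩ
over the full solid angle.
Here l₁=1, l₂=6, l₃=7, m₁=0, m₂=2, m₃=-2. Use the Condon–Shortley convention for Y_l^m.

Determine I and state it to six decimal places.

0.234717

Checks pass: Σm=0; 14 even; l₃=7∈[5,7].
(2·1+1)(2·6+1)(2·7+1) = 585
Δ: 0! 2! 12! / 15! → 1/1365
sum: t=0:+1/518400 = 1/518400
3j²(1 6 7; 0 0 0) = Δ·Π!·Σ² = 7/195  (sign -1)
sum: t=0:+1/967680 = 1/967680
3j²(1 6 7; 0 2 -2) = Δ·Π!·Σ² = 3/91  (sign -1)
combine: 4πI² = 585·7/195·3/91 = 9/13
take √, sign +1: I = 0.23471705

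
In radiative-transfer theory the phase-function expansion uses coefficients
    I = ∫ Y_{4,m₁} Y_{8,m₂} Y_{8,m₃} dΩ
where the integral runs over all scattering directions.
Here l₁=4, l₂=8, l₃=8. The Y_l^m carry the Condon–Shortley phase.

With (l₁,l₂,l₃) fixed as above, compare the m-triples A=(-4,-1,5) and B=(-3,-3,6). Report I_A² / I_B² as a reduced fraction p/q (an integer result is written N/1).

55/81

l's match ⇒ only the (l;m) 3-j factors differ between A and B.
A: triangle coeff Δ(4,8,8) = 1/185175900; Σ_t [4,4]: t=4:+1/1254113280 = 1/1254113280; (3j)²=55/5814 [(4 8 8; -4 -1 5)], sign=-1
B: triangle coeff Δ(4,8,8) = 1/185175900; Σ_t [3,4]: t=3:−1/1045094400 t=4:+1/5748019200 = -1/1277337600; (3j)²=9/646 [(4 8 8; -3 -3 6)], sign=-1
I_A²/I_B² = (55/5814)/(9/646) = 55/81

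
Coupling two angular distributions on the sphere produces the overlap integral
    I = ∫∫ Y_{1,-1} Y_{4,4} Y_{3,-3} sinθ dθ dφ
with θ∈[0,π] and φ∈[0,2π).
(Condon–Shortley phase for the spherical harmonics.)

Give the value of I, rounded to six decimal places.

0.325735

m-sum 0 ✓  L=8 even ✓  3≤3≤5 ✓
Π(2lᵢ+1) = 3×9×7 = 189
triangle coeff Δ(1,4,3) = 1/252
Σ_t [1,1]: t=1:−1/36 = -1/36
(3j)²=4/63 [(1 4 3; 0 0 0)], sign=+1
Σ_t [2,2]: t=2:+1/1440 = 1/1440
(3j)²=1/9 [(1 4 3; -1 4 -3)], sign=+1
⇒ 4πI² = 4/3
I = (+1)√(4/3/(4π)) = 0.32573501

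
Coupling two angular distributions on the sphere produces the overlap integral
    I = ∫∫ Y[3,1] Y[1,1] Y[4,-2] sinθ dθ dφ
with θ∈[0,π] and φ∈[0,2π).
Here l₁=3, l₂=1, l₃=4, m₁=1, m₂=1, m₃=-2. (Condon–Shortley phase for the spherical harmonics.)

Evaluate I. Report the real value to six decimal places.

0.238414

m-sum 0 ✓  L=8 even ✓  2≤4≤4 ✓
Π(2lᵢ+1) = 7×3×9 = 189
triangle coeff Δ(3,1,4) = 1/252
Σ_t [0,0]: t=0:+1/36 = 1/36
(3j)²=4/63 [(3 1 4; 0 0 0)], sign=+1
Σ_t [0,0]: t=0:+1/96 = 1/96
(3j)²=5/84 [(3 1 4; 1 1 -2)], sign=+1
⇒ 4πI² = 5/7
I = (+1)√(5/7/(4π)) = 0.23841361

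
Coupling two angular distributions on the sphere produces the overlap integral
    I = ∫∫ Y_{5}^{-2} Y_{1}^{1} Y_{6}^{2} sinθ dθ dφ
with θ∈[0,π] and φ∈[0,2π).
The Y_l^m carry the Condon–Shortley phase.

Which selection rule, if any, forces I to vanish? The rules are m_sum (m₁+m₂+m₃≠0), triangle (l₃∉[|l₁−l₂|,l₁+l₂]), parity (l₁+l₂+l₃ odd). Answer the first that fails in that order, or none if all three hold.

m₁+m₂+m₃ = -2 + 1 + 2 = 1  ✗
triangle: |5−1|=4 ≤ l₃=6 ≤ 5+1=6
parity: l₁+l₂+l₃ = 12 is even

m_sum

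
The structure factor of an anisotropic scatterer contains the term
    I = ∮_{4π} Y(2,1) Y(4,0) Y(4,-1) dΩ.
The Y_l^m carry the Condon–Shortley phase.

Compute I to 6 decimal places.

-0.044869

Rules hold: Σm=0, L=10 even, 2≤4≤6.
N = 5·9·9 = 405
Δ = 2!·2!·6!/11! = 1/13860
Racah Σ t=0..2: t=0:+1/192 t=1:−1/36 t=2:+1/192 = -5/288
⇒ 3j(2 4 4; 0 0 0)² = 20/693, sgn -1
Racah Σ t=0..1: t=0:+1/96 t=1:−1/72 = -1/288
⇒ 3j(2 4 4; 1 0 -1)² = 1/462, sgn +1
4πI² = N·(3j₀)²·(3jₘ)² = 150/5929
I = -1·√(0.0252994/4π) = -0.04486937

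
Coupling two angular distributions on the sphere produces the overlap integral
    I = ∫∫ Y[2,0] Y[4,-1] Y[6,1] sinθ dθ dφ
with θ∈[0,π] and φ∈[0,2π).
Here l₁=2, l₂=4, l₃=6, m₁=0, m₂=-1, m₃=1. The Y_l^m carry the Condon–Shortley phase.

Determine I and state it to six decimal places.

-0.230476

Rules hold: Σm=0, L=12 even, 2≤6≤6.
N = 5·9·13 = 585
Δ = 0!·4!·8!/13! = 1/6435
Racah Σ t=0..0: t=0:+1/2304 = 1/2304
⇒ 3j(2 4 6; 0 0 0)² = 5/143, sgn +1
Racah Σ t=0..0: t=0:+1/2880 = 1/2880
⇒ 3j(2 4 6; 0 -1 1)² = 14/429, sgn -1
4πI² = N·(3j₀)²·(3jₘ)² = 1050/1573
I = -1·√(0.667514/4π) = -0.23047581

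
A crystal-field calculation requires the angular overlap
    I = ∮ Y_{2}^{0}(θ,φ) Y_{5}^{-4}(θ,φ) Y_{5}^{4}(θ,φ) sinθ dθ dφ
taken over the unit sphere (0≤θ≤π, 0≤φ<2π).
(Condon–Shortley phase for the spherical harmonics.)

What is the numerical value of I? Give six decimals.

m-sum 0 ✓  L=12 even ✓  3≤5≤7 ✓
Π(2lᵢ+1) = 5×11×11 = 605
triangle coeff Δ(2,5,5) = 1/38610
Σ_t [0,2]: t=0:+1/2880 t=1:−1/576 t=2:+1/2880 = -1/960
(3j)²=10/429 [(2 5 5; 0 0 0)], sign=+1
Σ_t [0,1]: t=0:+1/20160 t=1:−1/40320 = 1/40320
(3j)²=6/715 [(2 5 5; 0 -4 4)], sign=-1
⇒ 4πI² = 20/169
I = (-1)√(20/169/(4π)) = -0.09704356

-0.097044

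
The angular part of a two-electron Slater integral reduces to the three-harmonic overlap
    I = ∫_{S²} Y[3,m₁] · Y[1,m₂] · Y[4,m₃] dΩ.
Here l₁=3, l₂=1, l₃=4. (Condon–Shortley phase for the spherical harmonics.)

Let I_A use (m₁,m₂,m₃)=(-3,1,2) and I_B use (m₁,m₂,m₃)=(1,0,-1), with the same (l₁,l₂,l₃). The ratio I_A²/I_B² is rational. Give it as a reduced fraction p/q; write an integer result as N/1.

Shared (l₁,l₂,l₃)=(3,1,4): N and (l;000)² cancel in I_A²/I_B².
A: Δ = 0!·6!·2!/9! = 1/252; Racah Σ t=0..0: t=0:+1/1440 = 1/1440; ⇒ 3j(3 1 4; -3 1 2)² = 1/252, sgn +1
B: Δ = 0!·6!·2!/9! = 1/252; Racah Σ t=0..0: t=0:+1/48 = 1/48; ⇒ 3j(3 1 4; 1 0 -1)² = 5/84, sgn -1
I_A²/I_B² = (1/252)/(5/84) = 1/15

1/15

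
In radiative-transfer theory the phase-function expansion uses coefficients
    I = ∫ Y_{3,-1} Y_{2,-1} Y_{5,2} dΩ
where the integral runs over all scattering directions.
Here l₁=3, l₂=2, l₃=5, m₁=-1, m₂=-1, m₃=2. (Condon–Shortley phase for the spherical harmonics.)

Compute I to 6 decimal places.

m-sum 0 ✓  L=10 even ✓  1≤5≤5 ✓
Π(2lᵢ+1) = 7×5×11 = 385
triangle coeff Δ(3,2,5) = 1/2310
Σ_t [0,0]: t=0:+1/144 = 1/144
(3j)²=10/231 [(3 2 5; 0 0 0)], sign=-1
Σ_t [0,0]: t=0:+1/288 = 1/288
(3j)²=1/22 [(3 2 5; -1 -1 2)], sign=-1
⇒ 4πI² = 25/33
I = (+1)√(25/33/(4π)) = 0.24553200

0.245532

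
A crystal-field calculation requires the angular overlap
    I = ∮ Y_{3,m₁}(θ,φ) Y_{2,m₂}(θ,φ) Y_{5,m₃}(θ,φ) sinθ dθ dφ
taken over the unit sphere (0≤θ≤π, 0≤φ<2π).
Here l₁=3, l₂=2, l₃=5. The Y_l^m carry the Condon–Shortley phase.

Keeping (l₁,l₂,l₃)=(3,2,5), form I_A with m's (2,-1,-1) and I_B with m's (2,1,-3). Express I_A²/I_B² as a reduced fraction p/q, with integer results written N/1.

l's match ⇒ only the (l;m) 3-j factors differ between A and B.
A: triangle coeff Δ(3,2,5) = 1/2310; Σ_t [0,0]: t=0:+1/720 = 1/720; (3j)²=4/385 [(3 2 5; 2 -1 -1)], sign=+1
B: triangle coeff Δ(3,2,5) = 1/2310; Σ_t [0,0]: t=0:+1/720 = 1/720; (3j)²=8/165 [(3 2 5; 2 1 -3)], sign=+1
I_A²/I_B² = (4/385)/(8/165) = 3/14

3/14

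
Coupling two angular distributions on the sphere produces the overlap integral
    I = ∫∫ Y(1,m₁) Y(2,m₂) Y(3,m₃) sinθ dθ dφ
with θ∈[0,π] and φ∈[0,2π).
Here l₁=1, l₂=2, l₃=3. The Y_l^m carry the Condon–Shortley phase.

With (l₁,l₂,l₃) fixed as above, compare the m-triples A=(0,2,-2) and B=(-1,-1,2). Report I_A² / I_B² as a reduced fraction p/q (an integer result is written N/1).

Shared (l₁,l₂,l₃)=(1,2,3): N and (l;000)² cancel in I_A²/I_B².
A: Δ = 0!·2!·4!/7! = 1/105; Racah Σ t=0..0: t=0:+1/24 = 1/24; ⇒ 3j(1 2 3; 0 2 -2)² = 1/21, sgn -1
B: Δ = 0!·2!·4!/7! = 1/105; Racah Σ t=0..0: t=0:+1/12 = 1/12; ⇒ 3j(1 2 3; -1 -1 2)² = 2/21, sgn -1
I_A²/I_B² = (1/21)/(2/21) = 1/2

1/2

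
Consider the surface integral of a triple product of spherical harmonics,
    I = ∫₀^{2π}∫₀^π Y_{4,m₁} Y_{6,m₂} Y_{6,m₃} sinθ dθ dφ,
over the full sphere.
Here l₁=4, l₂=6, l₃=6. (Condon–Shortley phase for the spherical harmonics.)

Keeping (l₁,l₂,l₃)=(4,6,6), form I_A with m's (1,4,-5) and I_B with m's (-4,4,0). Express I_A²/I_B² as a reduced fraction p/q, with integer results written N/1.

l's match ⇒ only the (l;m) 3-j factors differ between A and B.
A: triangle coeff Δ(4,6,6) = 1/15315300; Σ_t [2,3]: t=2:+1/967680 t=3:−1/725760 = -1/2903040; (3j)²=5/3094 [(4 6 6; 1 4 -5)], sign=+1
B: triangle coeff Δ(4,6,6) = 1/15315300; Σ_t [4,4]: t=4:+1/829440 = 1/829440; (3j)²=35/2431 [(4 6 6; -4 4 0)], sign=+1
I_A²/I_B² = (5/3094)/(35/2431) = 11/98

11/98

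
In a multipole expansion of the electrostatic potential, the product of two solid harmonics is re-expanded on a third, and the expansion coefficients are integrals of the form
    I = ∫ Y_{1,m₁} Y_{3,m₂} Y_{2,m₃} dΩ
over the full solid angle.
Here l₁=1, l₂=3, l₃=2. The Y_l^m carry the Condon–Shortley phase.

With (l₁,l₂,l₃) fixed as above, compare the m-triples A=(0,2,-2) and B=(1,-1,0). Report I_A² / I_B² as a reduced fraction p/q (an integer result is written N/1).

Same 1,3,2: normalisation and zero-m 3j drop out of the ratio.
A: Δ: 2! 0! 4! / 7! → 1/105; sum: t=1:−1/24 = -1/24; 3j²(1 3 2; 0 2 -2) = Δ·Π!·Σ² = 1/21  (sign -1)
B: Δ: 2! 0! 4! / 7! → 1/105; sum: t=0:+1/8 = 1/8; 3j²(1 3 2; 1 -1 0) = Δ·Π!·Σ² = 2/35  (sign +1)
I_A²/I_B² = (1/21)/(2/35) = 5/6

5/6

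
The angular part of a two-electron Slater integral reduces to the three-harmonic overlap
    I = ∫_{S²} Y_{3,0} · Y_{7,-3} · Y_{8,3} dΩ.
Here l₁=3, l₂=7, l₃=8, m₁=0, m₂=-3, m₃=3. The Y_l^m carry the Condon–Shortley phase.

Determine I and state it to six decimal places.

-0.037890

Checks pass: Σm=0; 18 even; l₃=8∈[4,10].
(2·3+1)(2·7+1)(2·8+1) = 1785
Δ: 2! 4! 12! / 19! → 1/5290740
sum: t=0:+1/7257600 t=1:−1/2073600 t=2:+1/7257600 = -1/4838400
3j²(3 7 8; 0 0 0) = Δ·Π!·Σ² = 252/20995  (sign -1)
sum: t=0:+1/11612160 t=1:−1/8709120 t=2:+1/87091200 = -1/58060800
3j²(3 7 8; 0 -3 3) = Δ·Π!·Σ² = 99/117572  (sign +1)
combine: 4πI² = 1785·252/20995·99/117572 = 18711/1037153
take √, sign -1: I = -0.03788979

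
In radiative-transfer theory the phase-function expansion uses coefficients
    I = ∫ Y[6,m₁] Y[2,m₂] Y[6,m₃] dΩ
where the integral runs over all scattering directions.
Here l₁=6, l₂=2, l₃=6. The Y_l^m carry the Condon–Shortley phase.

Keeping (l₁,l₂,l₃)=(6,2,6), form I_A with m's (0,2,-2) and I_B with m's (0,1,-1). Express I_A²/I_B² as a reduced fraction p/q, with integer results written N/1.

40/1

Shared (l₁,l₂,l₃)=(6,2,6): N and (l;000)² cancel in I_A²/I_B².
A: Δ = 2!·10!·2!/15! = 1/90090; Racah Σ t=2..2: t=2:+1/69120 = 1/69120; ⇒ 3j(6 2 6; 0 2 -2)² = 4/143, sgn +1
B: Δ = 2!·10!·2!/15! = 1/90090; Racah Σ t=1..2: t=1:−1/28800 t=2:+1/34560 = -1/172800; ⇒ 3j(6 2 6; 0 1 -1)² = 1/1430, sgn +1
I_A²/I_B² = (4/143)/(1/1430) = 40/1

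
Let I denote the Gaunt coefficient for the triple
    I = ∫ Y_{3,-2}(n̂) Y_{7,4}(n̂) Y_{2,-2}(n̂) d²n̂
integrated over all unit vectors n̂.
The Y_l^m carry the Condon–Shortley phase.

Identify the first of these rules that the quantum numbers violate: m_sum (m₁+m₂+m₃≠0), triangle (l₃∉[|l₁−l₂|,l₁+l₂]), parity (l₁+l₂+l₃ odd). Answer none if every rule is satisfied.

triangle

m₁+m₂+m₃ = -2 + 4 − 2 = 0  ✓
triangle: |3−7|=4 ≤ l₃=2 ≤ 3+7=10  ✗
parity: l₁+l₂+l₃ = 12 is even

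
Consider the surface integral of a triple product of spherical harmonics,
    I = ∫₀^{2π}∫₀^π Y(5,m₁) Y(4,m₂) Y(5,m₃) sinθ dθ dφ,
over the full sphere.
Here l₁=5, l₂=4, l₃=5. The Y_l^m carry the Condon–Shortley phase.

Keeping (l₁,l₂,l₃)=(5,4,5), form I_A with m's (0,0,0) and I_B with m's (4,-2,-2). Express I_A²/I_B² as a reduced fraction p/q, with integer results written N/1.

l's match ⇒ only the (l;m) 3-j factors differ between A and B.
A: triangle coeff Δ(5,4,5) = 1/3153150; Σ_t [0,4]: t=0:+1/69120 t=1:−1/1728 t=2:+1/576 t=3:−1/1728 t=4:+1/69120 = 7/11520; (3j)²=2/143 [(5 4 5; 0 0 0)], sign=-1
B: triangle coeff Δ(5,4,5) = 1/3153150; Σ_t [0,1]: t=0:+1/11520 t=1:−1/25920 = 1/20736; (3j)²=5/429 [(5 4 5; 4 -2 -2)], sign=-1
I_A²/I_B² = (2/143)/(5/429) = 6/5

6/5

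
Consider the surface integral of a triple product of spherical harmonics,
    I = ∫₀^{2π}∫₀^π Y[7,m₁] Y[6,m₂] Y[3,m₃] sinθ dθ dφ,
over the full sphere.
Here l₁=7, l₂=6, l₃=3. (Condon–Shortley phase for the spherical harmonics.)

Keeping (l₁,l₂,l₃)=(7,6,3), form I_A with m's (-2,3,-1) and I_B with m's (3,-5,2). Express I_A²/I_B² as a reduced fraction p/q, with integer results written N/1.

4107/3971

Shared (l₁,l₂,l₃)=(7,6,3): N and (l;000)² cancel in I_A²/I_B².
A: Δ = 10!·4!·2!/17! = 1/2042040; Racah Σ t=7..9: t=7:−1/241920 t=8:+1/483840 t=9:−1/17418240 = -37/17418240; ⇒ 3j(7 6 3; -2 3 -1)² = 1369/136136, sgn -1
B: Δ = 10!·4!·2!/17! = 1/2042040; Racah Σ t=0..1: t=0:+1/87091200 t=1:−1/4354560 = -19/87091200; ⇒ 3j(7 6 3; 3 -5 2)² = 361/37128, sgn +1
I_A²/I_B² = (1369/136136)/(361/37128) = 4107/3971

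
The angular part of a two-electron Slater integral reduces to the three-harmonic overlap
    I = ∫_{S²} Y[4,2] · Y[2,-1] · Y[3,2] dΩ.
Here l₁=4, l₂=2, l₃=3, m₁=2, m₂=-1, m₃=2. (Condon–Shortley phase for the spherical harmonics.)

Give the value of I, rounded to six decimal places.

2 − 1 + 2 = 3 ≠ 0: azimuthal integral kills it; I = 0

0.000000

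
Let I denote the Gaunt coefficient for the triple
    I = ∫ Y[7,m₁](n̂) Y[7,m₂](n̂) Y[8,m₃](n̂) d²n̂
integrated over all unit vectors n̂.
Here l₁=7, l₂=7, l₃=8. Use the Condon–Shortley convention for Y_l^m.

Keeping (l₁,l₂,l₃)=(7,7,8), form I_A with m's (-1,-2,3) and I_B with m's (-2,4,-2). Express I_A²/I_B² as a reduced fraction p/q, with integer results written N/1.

l's match ⇒ only the (l;m) 3-j factors differ between A and B.
A: triangle coeff Δ(7,7,8) = 1/22086194130; Σ_t [0,5]: t=0:+1/20901888000 t=1:−1/348364800 t=2:+1/49766400 t=3:−1/37324800 t=4:+1/139345920 t=5:−1/3483648000 = -11/4180377600; (3j)²=550/289731 [(7 7 8; -1 -2 3)], sign=+1
B: triangle coeff Δ(7,7,8) = 1/22086194130; Σ_t [3,6]: t=3:−1/2090188800 t=4:+1/174182400 t=5:−1/99532800 t=6:+1/373248000 = -11/5225472000; (3j)²=528/96577 [(7 7 8; -2 4 -2)], sign=-1
I_A²/I_B² = (550/289731)/(528/96577) = 25/72

25/72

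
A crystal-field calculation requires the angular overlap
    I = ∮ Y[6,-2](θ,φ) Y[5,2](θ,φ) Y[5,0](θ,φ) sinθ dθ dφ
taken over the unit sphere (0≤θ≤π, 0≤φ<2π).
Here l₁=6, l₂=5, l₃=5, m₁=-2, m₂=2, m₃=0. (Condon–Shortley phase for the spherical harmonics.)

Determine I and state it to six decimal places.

-0.043391

Rules hold: Σm=0, L=16 even, 1≤5≤11.
N = 13·11·11 = 1573
Δ = 6!·6!·4!/17! = 1/28588560
Racah Σ t=1..5: t=1:−1/345600 t=2:+1/13824 t=3:−1/5184 t=4:+1/13824 t=5:−1/345600 = -7/129600
⇒ 3j(6 5 5; 0 0 0)² = 80/7293, sgn +1
Racah Σ t=3..6: t=3:−1/103680 t=4:+1/13824 t=5:−1/17280 t=6:+1/207360 = 1/103680
⇒ 3j(6 5 5; -2 2 0)² = 10/7293, sgn -1
4πI² = N·(3j₀)²·(3jₘ)² = 800/33813
I = -1·√(0.0236595/4π) = -0.04339086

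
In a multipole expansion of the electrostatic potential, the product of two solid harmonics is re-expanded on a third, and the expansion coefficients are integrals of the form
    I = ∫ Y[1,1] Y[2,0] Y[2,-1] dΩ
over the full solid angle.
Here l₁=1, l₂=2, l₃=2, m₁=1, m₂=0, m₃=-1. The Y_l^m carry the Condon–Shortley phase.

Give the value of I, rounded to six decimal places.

l₁+l₂+l₃=5 is odd: 3j(l;000)=0 ⇒ I=0

0.000000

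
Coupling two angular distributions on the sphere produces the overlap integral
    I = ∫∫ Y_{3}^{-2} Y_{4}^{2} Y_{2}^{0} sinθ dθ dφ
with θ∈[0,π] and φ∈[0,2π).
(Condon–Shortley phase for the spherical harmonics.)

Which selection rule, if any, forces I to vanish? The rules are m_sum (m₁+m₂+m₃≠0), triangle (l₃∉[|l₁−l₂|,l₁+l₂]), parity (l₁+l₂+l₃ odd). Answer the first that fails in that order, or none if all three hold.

Σmᵢ = 0  ✓
l₃∈[|l₁−l₂|,l₁+l₂]=[1,7], have l₃=2  ✓
Σlᵢ = 9 ⇒ odd  ✗

parity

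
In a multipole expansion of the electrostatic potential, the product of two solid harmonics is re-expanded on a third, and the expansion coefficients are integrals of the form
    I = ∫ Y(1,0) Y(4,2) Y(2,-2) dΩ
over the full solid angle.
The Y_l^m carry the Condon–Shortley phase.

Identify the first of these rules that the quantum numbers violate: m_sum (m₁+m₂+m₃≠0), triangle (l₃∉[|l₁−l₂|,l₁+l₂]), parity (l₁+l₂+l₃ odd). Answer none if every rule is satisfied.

triangle

Σmᵢ = 0  ✓
l₃∈[|l₁−l₂|,l₁+l₂]=[3,5], have l₃=2  ✗
Σlᵢ = 7 ⇒ odd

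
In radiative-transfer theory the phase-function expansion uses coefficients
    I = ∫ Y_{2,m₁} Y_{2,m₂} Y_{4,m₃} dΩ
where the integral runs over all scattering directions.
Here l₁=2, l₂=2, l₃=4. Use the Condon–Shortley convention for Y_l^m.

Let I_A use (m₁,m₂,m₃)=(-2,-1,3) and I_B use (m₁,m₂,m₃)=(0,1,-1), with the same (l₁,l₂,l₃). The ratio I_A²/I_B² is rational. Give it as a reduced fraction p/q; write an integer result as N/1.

l's match ⇒ only the (l;m) 3-j factors differ between A and B.
A: triangle coeff Δ(2,2,4) = 1/630; Σ_t [0,0]: t=0:+1/144 = 1/144; (3j)²=1/18 [(2 2 4; -2 -1 3)], sign=-1
B: triangle coeff Δ(2,2,4) = 1/630; Σ_t [0,0]: t=0:+1/24 = 1/24; (3j)²=1/21 [(2 2 4; 0 1 -1)], sign=-1
I_A²/I_B² = (1/18)/(1/21) = 7/6

7/6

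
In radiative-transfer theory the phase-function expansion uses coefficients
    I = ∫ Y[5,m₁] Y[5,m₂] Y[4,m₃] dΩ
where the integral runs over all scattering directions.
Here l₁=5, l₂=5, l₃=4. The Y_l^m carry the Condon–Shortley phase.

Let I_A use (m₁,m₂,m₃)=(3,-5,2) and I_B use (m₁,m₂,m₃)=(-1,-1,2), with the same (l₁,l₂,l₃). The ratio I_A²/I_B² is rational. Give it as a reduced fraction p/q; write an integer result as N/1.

9/5

Same 5,5,4: normalisation and zero-m 3j drop out of the ratio.
A: Δ: 6! 4! 4! / 15! → 1/3153150; sum: t=0:+1/69120 = 1/69120; 3j²(5 5 4; 3 -5 2) = Δ·Π!·Σ² = 4/143  (sign +1)
B: Δ: 6! 4! 4! / 15! → 1/3153150; sum: t=2:+1/4608 t=3:−1/1296 t=4:+1/4608 = -7/20736; 3j²(5 5 4; -1 -1 2) = Δ·Π!·Σ² = 20/1287  (sign -1)
I_A²/I_B² = (4/143)/(20/1287) = 9/5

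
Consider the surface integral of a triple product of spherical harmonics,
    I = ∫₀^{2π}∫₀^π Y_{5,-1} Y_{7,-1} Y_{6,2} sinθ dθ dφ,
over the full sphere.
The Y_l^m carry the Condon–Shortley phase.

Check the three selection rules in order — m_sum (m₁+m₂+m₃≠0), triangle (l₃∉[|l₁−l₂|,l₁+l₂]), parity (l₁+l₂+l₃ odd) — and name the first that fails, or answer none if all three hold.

azimuthal sum: -1 − 1 + 2 = 0  ✓
2 ≤ 6 ≤ 12 (triangle on l)  ✓
L = 5 + 7 + 6 = 18 (even)  ✓

none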